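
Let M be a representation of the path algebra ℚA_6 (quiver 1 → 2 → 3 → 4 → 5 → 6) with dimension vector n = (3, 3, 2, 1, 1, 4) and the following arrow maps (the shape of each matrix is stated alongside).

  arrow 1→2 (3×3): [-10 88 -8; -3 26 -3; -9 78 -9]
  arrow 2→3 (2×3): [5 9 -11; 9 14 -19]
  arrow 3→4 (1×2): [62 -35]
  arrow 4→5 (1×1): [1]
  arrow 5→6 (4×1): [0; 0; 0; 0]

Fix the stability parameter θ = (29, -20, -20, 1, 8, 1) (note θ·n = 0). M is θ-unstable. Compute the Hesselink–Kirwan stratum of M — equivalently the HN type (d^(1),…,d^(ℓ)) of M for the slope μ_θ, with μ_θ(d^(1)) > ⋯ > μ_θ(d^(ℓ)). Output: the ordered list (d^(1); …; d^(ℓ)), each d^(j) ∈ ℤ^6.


Via rank(M_{q-1}∘⋯∘M_p): M ≅ I[1,1], I[1,3], I[1,5], I[2,2], I[6,6]^4.
μ_θ-semistable layers: μ^(1)=29; μ^(2)=8; μ^(3)=1; μ^(4)=-11/3; μ^(5)=-20

((1, 0, 0, 0, 0, 0); (0, 0, 0, 0, 1, 0); (0, 0, 0, 1, 0, 4); (2, 2, 2, 0, 0, 0); (0, 1, 0, 0, 0, 0))


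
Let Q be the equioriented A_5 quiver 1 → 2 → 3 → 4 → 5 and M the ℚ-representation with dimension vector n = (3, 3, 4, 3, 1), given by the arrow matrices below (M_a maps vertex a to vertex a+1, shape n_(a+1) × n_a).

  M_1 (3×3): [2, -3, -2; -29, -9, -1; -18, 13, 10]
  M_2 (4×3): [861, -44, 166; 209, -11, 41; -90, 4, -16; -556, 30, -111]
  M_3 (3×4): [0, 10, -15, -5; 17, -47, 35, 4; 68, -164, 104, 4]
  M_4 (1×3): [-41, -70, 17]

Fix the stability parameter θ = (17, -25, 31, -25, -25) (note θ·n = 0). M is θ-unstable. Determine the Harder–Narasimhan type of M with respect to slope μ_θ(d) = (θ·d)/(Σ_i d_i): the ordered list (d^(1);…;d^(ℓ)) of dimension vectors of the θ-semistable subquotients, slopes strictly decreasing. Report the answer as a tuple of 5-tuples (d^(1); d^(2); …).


Interval decomposition of M: I[1,1], I[1,4], I[1,5], I[2,3], I[3,3], I[4,4].
HN type (ℓ=6): μ^(1)=31; μ^(2)=17; μ^(3)=3; μ^(4)=-4; μ^(5)=-27/5; μ^(6)=-25

((0, 0, 2, 0, 0); (1, 0, 0, 0, 0); (0, 0, 1, 1, 0); (1, 1, 0, 0, 0); (1, 1, 1, 1, 1); (0, 1, 0, 1, 0))


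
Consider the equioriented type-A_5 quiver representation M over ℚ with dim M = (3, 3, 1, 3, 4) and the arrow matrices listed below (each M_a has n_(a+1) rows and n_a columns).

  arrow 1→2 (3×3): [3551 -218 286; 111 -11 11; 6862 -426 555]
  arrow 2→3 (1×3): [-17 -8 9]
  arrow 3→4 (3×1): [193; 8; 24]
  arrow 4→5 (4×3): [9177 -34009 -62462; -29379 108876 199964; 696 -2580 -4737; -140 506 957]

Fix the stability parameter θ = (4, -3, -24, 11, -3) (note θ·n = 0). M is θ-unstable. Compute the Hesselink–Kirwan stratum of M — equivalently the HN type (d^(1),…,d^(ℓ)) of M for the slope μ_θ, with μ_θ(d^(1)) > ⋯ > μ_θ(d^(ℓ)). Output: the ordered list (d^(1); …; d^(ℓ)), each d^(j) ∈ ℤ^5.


Via rank(M_{q-1}∘⋯∘M_p): M ≅ I[1,2]^2, I[1,5], I[4,5]^2, I[5,5].
μ_θ-semistable layers: μ^(1)=4; μ^(2)=1/2; μ^(3)=-3; μ^(4)=-23/3

((0, 0, 0, 3, 3); (2, 2, 0, 0, 0); (0, 0, 0, 0, 1); (1, 1, 1, 0, 0))


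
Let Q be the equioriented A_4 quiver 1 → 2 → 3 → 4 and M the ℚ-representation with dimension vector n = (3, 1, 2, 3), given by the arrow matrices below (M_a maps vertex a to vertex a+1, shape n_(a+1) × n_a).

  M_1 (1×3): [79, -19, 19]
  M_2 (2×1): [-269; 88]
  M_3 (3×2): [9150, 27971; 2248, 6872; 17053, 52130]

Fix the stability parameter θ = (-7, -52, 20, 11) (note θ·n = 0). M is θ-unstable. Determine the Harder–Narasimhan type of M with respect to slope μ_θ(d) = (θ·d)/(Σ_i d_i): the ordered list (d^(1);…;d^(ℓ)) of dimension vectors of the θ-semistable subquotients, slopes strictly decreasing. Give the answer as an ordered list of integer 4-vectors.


Interval decomposition of M: I[1,1]^2, I[1,4], I[3,4], I[4,4].
HN type (ℓ=4): μ^(1)=31/2; μ^(2)=11; μ^(3)=-7; μ^(4)=-59/2

((0, 0, 2, 2); (0, 0, 0, 1); (2, 0, 0, 0); (1, 1, 0, 0))


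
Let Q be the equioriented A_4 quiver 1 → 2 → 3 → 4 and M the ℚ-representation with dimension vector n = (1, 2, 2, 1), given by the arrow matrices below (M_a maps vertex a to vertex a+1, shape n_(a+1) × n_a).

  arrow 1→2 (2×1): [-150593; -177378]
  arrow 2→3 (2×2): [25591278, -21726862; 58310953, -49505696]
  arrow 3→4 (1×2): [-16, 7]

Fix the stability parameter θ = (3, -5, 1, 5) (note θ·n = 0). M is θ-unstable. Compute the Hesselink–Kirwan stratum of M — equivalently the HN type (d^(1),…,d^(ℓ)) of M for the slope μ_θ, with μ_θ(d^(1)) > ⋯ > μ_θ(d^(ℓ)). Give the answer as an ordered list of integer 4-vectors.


Via rank(M_{q-1}∘⋯∘M_p): M ≅ I[1,4], I[2,3].
μ_θ-semistable layers: μ^(1)=5; μ^(2)=1; μ^(3)=-1; μ^(4)=-5

((0, 0, 0, 1); (0, 0, 2, 0); (1, 1, 0, 0); (0, 1, 0, 0))


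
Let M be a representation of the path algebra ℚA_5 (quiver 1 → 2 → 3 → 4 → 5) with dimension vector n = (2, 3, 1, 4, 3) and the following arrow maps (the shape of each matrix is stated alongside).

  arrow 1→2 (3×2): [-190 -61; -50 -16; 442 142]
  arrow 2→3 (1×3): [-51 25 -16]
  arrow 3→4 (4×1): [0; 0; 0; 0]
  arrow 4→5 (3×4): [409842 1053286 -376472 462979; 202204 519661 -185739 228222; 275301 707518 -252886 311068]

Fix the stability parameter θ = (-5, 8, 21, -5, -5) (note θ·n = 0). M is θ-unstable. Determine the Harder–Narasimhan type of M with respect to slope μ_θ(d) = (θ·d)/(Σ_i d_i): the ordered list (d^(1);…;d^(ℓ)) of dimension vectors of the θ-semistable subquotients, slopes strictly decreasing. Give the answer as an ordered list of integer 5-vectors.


Interval decomposition of M: I[1,2], I[1,3], I[2,2], I[4,4], I[4,5]^3.
HN type (ℓ=3): μ^(1)=21; μ^(2)=8; μ^(3)=-5

((0, 0, 1, 0, 0); (0, 3, 0, 0, 0); (2, 0, 0, 4, 3))


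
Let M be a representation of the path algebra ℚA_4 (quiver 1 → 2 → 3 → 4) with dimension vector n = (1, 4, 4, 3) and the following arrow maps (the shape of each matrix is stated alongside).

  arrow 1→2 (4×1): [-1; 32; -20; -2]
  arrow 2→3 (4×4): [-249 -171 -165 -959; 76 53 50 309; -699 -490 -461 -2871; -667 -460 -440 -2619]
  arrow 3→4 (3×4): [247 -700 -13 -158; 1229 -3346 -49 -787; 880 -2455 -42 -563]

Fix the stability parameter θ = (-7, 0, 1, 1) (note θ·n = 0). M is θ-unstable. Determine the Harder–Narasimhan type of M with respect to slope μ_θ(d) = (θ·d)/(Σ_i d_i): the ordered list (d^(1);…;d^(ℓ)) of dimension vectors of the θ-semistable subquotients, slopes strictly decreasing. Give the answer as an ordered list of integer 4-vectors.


Barcode: M ≅ I[1,4], I[2,3], I[2,4]^2. HN layers by μ_θ (3 steps, strictly decreasing):
  μ^(1)=1; μ^(2)=0; μ^(3)=-7

((0, 0, 4, 3); (0, 4, 0, 0); (1, 0, 0, 0))


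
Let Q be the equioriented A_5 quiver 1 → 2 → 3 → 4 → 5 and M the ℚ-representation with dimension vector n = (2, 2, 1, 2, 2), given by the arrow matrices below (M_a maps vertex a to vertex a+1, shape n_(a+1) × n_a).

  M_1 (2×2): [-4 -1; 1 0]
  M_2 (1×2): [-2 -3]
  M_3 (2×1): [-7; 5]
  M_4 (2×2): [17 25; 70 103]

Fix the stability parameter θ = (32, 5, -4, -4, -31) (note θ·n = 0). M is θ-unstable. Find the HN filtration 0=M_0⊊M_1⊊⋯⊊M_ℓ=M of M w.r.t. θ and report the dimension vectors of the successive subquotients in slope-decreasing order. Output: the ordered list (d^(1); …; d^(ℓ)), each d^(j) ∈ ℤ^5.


Via rank(M_{q-1}∘⋯∘M_p): M ≅ I[1,2], I[1,5], I[4,5].
μ_θ-semistable layers: μ^(1)=37/2; μ^(2)=-2/5; μ^(3)=-35/2

((1, 1, 0, 0, 0); (1, 1, 1, 1, 1); (0, 0, 0, 1, 1))


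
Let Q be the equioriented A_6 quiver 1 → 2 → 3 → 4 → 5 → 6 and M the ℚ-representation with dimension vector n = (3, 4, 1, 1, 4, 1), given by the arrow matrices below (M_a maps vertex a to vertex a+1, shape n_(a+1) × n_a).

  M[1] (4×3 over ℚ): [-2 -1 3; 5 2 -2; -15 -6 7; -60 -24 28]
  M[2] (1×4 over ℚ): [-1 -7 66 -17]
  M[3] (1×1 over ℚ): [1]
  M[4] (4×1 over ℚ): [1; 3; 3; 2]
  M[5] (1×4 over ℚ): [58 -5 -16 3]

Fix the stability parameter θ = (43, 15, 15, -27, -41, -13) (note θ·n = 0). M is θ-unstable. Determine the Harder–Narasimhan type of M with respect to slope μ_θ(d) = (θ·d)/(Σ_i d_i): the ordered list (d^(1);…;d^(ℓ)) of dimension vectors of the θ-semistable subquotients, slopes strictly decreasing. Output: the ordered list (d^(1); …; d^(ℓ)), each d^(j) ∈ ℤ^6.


Interval decomposition of M: I[1,2]^2, I[1,6], I[2,2], I[5,5]^3.
HN type (ℓ=4): μ^(1)=29; μ^(2)=15; μ^(3)=-4/3; μ^(4)=-41

((2, 2, 0, 0, 0, 0); (0, 1, 0, 0, 0, 0); (1, 1, 1, 1, 1, 1); (0, 0, 0, 0, 3, 0))


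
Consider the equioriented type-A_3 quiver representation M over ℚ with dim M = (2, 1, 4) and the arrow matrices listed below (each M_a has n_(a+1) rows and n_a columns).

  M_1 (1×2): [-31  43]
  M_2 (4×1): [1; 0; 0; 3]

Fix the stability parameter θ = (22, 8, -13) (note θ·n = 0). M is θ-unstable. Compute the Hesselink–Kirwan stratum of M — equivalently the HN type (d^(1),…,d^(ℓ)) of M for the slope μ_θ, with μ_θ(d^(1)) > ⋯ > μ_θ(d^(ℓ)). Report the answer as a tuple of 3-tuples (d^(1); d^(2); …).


Via rank(M_{q-1}∘⋯∘M_p): M ≅ I[1,1], I[1,3], I[3,3]^3.
μ_θ-semistable layers: μ^(1)=22; μ^(2)=17/3; μ^(3)=-13

((1, 0, 0); (1, 1, 1); (0, 0, 3))


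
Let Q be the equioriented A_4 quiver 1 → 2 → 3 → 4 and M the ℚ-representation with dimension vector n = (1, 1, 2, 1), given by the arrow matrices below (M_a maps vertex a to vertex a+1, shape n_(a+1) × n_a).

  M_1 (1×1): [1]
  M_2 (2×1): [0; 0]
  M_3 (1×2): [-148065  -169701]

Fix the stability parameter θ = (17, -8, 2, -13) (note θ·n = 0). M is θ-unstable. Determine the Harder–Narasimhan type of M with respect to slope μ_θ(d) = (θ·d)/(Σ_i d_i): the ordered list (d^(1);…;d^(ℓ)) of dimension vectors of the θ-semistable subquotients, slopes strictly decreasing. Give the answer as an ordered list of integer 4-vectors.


Barcode: M ≅ I[1,2], I[3,3], I[3,4]. HN layers by μ_θ (3 steps, strictly decreasing):
  μ^(1)=9/2; μ^(2)=2; μ^(3)=-11/2

((1, 1, 0, 0); (0, 0, 1, 0); (0, 0, 1, 1))


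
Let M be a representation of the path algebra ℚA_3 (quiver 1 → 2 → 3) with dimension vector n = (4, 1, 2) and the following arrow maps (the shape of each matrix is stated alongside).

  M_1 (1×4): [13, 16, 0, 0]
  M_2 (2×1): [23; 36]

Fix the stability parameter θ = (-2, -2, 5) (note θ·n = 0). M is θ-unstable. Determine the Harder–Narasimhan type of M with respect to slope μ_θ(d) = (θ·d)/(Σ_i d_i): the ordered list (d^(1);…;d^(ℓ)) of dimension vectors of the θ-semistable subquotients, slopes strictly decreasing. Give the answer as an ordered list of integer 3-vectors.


Via rank(M_{q-1}∘⋯∘M_p): M ≅ I[1,1]^3, I[1,3], I[3,3].
μ_θ-semistable layers: μ^(1)=5; μ^(2)=-2

((0, 0, 2); (4, 1, 0))


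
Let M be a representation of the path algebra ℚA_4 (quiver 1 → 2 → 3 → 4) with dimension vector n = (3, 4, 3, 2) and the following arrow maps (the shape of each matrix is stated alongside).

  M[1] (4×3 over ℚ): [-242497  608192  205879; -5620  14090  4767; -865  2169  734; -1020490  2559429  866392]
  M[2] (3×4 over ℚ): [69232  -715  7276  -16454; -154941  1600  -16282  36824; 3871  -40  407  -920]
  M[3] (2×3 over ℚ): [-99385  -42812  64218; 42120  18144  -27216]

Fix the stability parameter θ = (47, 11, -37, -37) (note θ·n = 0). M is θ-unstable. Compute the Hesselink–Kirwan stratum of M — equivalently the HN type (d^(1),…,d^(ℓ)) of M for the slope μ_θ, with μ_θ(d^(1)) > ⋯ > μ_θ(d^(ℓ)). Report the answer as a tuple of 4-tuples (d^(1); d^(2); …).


Interval decomposition of M: I[1,3]^2, I[1,4], I[2,2], I[4,4].
HN type (ℓ=4): μ^(1)=11; μ^(2)=7; μ^(3)=-4; μ^(4)=-37

((0, 1, 0, 0); (2, 2, 2, 0); (1, 1, 1, 1); (0, 0, 0, 1))


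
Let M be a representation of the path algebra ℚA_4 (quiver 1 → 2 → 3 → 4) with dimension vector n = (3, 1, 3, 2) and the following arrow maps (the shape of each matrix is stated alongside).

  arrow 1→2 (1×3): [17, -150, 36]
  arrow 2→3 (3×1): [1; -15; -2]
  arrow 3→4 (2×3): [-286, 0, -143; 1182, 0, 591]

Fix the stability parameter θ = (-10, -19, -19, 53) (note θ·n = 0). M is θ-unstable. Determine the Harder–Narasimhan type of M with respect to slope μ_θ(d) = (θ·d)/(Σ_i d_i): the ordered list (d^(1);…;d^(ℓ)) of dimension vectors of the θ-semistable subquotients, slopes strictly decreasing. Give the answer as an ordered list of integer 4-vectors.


Via rank(M_{q-1}∘⋯∘M_p): M ≅ I[1,1]^2, I[1,3], I[3,3], I[3,4], I[4,4].
μ_θ-semistable layers: μ^(1)=53; μ^(2)=-10; μ^(3)=-16; μ^(4)=-19

((0, 0, 0, 2); (2, 0, 0, 0); (1, 1, 1, 0); (0, 0, 2, 0))


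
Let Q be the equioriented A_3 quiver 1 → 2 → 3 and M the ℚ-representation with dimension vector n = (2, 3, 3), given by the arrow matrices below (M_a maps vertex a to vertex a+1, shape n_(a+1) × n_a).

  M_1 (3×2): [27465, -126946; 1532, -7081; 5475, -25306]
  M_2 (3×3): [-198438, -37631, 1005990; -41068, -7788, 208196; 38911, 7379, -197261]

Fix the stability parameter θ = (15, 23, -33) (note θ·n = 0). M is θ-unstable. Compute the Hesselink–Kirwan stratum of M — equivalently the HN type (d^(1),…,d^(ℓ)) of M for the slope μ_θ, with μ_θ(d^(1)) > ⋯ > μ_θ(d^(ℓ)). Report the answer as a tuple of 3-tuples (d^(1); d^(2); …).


Barcode: M ≅ I[1,3]^2, I[2,2], I[3,3]. HN layers by μ_θ (3 steps, strictly decreasing):
  μ^(1)=23; μ^(2)=5/3; μ^(3)=-33

((0, 1, 0); (2, 2, 2); (0, 0, 1))


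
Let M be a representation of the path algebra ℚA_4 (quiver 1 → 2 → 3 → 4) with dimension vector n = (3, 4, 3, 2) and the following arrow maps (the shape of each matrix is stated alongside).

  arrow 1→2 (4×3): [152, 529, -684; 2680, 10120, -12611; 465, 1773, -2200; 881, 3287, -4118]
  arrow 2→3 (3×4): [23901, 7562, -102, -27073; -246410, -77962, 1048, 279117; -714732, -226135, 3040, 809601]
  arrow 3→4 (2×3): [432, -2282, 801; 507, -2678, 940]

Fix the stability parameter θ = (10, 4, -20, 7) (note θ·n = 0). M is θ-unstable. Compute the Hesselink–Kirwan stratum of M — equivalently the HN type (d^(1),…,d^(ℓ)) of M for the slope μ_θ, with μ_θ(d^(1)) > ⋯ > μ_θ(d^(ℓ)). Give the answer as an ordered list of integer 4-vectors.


Via rank(M_{q-1}∘⋯∘M_p): M ≅ I[1,3], I[1,4]^2, I[2,2].
μ_θ-semistable layers: μ^(1)=7; μ^(2)=4; μ^(3)=-2

((0, 0, 0, 2); (0, 1, 0, 0); (3, 3, 3, 0))


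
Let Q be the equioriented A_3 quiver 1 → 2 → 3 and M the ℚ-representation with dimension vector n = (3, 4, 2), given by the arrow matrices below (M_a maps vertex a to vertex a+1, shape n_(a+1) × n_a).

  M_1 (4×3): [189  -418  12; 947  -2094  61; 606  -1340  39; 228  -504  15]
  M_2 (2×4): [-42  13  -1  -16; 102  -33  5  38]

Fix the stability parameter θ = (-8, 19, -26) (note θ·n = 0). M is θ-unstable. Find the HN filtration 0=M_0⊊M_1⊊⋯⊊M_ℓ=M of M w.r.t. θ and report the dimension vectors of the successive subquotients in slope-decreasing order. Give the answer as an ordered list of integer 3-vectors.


Interval decomposition of M: I[1,1], I[1,3]^2, I[2,2]^2.
HN type (ℓ=3): μ^(1)=19; μ^(2)=-7/2; μ^(3)=-8

((0, 2, 0); (0, 2, 2); (3, 0, 0))


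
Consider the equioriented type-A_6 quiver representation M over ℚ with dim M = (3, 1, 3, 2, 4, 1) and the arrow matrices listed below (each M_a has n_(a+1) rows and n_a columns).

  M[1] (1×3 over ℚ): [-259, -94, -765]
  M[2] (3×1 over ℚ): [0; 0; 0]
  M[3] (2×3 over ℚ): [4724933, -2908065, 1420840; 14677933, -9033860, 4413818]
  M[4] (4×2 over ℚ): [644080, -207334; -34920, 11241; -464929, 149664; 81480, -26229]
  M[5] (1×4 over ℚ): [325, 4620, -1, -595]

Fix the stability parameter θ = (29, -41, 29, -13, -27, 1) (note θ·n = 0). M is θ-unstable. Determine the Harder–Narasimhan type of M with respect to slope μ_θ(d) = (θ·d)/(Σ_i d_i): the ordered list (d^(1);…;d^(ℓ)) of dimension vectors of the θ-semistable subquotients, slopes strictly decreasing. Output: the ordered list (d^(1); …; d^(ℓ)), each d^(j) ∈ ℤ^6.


Interval decomposition of M: I[1,1]^2, I[1,2], I[3,3], I[3,5], I[3,6], I[5,5]^2.
HN type (ℓ=5): μ^(1)=29; μ^(2)=1; μ^(3)=-11/3; μ^(4)=-6; μ^(5)=-27

((2, 0, 1, 0, 0, 0); (0, 0, 0, 0, 0, 1); (0, 0, 2, 2, 2, 0); (1, 1, 0, 0, 0, 0); (0, 0, 0, 0, 2, 0))


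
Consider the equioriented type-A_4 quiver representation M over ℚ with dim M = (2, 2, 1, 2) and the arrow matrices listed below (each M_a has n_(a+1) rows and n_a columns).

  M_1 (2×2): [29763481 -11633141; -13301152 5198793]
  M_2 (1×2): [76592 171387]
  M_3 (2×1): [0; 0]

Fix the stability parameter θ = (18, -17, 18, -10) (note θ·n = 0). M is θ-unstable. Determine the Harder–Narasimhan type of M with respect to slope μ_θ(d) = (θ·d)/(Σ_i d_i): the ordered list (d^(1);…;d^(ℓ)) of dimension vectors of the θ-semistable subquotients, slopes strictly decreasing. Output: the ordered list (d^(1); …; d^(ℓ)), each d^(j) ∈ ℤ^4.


Via rank(M_{q-1}∘⋯∘M_p): M ≅ I[1,2], I[1,3], I[4,4]^2.
μ_θ-semistable layers: μ^(1)=18; μ^(2)=1/2; μ^(3)=-10

((0, 0, 1, 0); (2, 2, 0, 0); (0, 0, 0, 2))


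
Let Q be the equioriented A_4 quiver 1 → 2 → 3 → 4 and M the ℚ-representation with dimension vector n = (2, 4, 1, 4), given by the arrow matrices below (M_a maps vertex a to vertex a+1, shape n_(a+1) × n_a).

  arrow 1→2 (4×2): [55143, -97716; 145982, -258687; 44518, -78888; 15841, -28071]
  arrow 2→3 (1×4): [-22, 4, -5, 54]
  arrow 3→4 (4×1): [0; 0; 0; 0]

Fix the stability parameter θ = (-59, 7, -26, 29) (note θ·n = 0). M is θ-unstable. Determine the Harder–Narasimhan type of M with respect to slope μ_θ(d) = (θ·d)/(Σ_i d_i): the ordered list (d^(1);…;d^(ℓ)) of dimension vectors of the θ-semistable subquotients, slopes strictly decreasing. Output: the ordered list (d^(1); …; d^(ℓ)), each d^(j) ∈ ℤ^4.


Barcode: M ≅ I[1,2], I[1,3], I[2,2]^2, I[4,4]^4. HN layers by μ_θ (4 steps, strictly decreasing):
  μ^(1)=29; μ^(2)=7; μ^(3)=-19/2; μ^(4)=-59

((0, 0, 0, 4); (0, 3, 0, 0); (0, 1, 1, 0); (2, 0, 0, 0))


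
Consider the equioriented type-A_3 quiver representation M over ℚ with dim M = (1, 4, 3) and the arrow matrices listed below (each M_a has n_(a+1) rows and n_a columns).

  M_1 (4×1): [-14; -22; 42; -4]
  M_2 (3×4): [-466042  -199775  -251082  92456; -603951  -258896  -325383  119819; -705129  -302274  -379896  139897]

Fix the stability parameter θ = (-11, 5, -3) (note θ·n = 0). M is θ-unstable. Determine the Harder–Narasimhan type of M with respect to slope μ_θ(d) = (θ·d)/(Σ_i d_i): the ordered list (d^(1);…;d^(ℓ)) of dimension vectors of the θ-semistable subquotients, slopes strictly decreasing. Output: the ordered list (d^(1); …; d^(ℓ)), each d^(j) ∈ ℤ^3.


Via rank(M_{q-1}∘⋯∘M_p): M ≅ I[1,3], I[2,2], I[2,3]^2.
μ_θ-semistable layers: μ^(1)=5; μ^(2)=1; μ^(3)=-11

((0, 1, 0); (0, 3, 3); (1, 0, 0))


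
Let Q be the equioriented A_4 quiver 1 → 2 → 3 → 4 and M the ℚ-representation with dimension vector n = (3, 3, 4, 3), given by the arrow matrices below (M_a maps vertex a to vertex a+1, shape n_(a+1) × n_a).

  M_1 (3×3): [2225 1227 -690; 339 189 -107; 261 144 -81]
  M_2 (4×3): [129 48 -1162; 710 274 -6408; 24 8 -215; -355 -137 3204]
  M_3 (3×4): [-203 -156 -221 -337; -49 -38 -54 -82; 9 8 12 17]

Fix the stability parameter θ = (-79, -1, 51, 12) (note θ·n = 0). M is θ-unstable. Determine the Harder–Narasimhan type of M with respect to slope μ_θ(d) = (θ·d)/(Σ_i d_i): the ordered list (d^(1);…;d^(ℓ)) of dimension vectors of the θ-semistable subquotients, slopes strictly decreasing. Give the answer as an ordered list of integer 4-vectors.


Barcode: M ≅ I[1,4]^3, I[3,3]. HN layers by μ_θ (4 steps, strictly decreasing):
  μ^(1)=51; μ^(2)=63/2; μ^(3)=-1; μ^(4)=-79

((0, 0, 1, 0); (0, 0, 3, 3); (0, 3, 0, 0); (3, 0, 0, 0))


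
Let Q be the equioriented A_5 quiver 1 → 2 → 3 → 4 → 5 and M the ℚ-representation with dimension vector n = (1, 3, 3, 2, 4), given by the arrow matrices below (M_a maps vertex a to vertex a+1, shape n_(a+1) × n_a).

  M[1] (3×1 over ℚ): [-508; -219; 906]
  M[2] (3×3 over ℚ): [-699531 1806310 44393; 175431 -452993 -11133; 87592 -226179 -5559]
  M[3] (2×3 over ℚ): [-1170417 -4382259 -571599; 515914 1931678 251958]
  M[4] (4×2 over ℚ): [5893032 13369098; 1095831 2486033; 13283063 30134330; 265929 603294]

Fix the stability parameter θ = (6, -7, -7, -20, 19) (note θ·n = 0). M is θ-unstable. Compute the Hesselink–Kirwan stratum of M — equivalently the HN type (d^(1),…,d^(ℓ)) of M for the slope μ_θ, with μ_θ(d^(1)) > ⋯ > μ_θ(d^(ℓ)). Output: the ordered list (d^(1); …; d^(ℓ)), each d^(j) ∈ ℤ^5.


Interval decomposition of M: I[1,3], I[2,3], I[2,5], I[4,5], I[5,5]^2.
HN type (ℓ=5): μ^(1)=19; μ^(2)=-8/3; μ^(3)=-7; μ^(4)=-34/3; μ^(5)=-20

((0, 0, 0, 0, 4); (1, 1, 1, 0, 0); (0, 1, 1, 0, 0); (0, 1, 1, 1, 0); (0, 0, 0, 1, 0))


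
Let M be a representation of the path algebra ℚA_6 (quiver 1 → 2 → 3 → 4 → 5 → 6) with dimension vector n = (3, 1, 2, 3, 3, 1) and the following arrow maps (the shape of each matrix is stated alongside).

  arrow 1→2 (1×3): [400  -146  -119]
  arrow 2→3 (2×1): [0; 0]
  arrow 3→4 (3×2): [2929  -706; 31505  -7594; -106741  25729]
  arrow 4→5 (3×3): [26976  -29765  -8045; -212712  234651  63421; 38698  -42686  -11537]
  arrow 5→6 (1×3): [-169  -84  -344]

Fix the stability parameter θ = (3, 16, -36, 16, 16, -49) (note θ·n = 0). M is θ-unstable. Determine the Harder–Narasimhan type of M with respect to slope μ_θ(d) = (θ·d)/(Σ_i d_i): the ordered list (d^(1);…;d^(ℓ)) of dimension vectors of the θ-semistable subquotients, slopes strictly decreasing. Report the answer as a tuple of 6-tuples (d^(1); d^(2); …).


Barcode: M ≅ I[1,1]^2, I[1,2], I[3,5], I[3,6], I[4,5]. HN layers by μ_θ (4 steps, strictly decreasing):
  μ^(1)=16; μ^(2)=3; μ^(3)=-17/3; μ^(4)=-36

((0, 1, 0, 2, 2, 0); (3, 0, 0, 0, 0, 0); (0, 0, 0, 1, 1, 1); (0, 0, 2, 0, 0, 0))


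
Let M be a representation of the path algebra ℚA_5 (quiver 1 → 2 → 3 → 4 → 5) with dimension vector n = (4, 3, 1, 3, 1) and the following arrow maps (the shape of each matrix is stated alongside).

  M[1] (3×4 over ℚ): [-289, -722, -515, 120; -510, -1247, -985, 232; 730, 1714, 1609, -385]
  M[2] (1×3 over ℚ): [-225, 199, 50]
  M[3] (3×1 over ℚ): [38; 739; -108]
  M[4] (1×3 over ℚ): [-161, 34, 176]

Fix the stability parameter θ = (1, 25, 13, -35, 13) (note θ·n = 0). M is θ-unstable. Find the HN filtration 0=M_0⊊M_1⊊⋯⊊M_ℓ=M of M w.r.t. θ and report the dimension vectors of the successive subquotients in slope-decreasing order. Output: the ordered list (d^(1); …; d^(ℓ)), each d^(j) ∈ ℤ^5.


Interval decomposition of M: I[1,1], I[1,2]^2, I[1,4], I[4,4], I[4,5].
HN type (ℓ=4): μ^(1)=25; μ^(2)=13; μ^(3)=1; μ^(4)=-35

((0, 2, 0, 0, 0); (0, 0, 0, 0, 1); (4, 1, 1, 1, 0); (0, 0, 0, 2, 0))


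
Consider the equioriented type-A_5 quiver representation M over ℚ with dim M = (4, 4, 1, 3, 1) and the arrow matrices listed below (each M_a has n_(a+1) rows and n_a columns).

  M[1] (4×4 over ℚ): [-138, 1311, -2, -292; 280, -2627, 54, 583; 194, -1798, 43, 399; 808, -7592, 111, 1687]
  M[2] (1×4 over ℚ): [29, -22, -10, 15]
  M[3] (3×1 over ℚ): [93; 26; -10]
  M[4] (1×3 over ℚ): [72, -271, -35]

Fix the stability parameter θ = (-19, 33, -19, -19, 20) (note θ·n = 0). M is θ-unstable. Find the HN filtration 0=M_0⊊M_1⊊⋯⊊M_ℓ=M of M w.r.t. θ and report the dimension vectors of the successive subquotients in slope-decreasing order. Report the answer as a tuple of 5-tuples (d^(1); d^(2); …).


Barcode: M ≅ I[1,2]^3, I[1,4], I[4,4], I[4,5]. HN layers by μ_θ (4 steps, strictly decreasing):
  μ^(1)=33; μ^(2)=20; μ^(3)=-5/3; μ^(4)=-19

((0, 3, 0, 0, 0); (0, 0, 0, 0, 1); (0, 1, 1, 1, 0); (4, 0, 0, 2, 0))


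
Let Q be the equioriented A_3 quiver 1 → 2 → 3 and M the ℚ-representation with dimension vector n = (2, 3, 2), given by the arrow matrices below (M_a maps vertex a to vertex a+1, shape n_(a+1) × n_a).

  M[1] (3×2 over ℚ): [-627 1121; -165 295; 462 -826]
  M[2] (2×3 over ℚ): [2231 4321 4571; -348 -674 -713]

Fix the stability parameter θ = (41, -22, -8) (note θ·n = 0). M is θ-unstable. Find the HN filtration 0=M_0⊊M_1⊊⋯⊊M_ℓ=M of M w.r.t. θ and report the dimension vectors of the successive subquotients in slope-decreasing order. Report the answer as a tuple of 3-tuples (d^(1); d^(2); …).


Interval decomposition of M: I[1,1], I[1,2], I[2,3]^2.
HN type (ℓ=4): μ^(1)=41; μ^(2)=19/2; μ^(3)=-8; μ^(4)=-22

((1, 0, 0); (1, 1, 0); (0, 0, 2); (0, 2, 0))


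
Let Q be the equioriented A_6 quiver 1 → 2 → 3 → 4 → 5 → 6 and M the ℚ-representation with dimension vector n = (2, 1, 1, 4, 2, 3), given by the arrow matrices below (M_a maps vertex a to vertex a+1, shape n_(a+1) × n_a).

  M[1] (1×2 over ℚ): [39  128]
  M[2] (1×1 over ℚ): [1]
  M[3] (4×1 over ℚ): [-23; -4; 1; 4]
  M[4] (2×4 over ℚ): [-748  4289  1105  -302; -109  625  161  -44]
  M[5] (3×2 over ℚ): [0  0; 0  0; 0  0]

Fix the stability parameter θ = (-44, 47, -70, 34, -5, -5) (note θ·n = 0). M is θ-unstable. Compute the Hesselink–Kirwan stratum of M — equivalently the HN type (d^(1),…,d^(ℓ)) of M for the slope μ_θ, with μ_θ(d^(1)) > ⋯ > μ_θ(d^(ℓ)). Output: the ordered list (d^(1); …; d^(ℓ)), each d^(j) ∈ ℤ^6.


Barcode: M ≅ I[1,1], I[1,5], I[4,4]^2, I[4,5], I[6,6]^3. HN layers by μ_θ (5 steps, strictly decreasing):
  μ^(1)=34; μ^(2)=29/2; μ^(3)=-5; μ^(4)=-23/2; μ^(5)=-44

((0, 0, 0, 2, 0, 0); (0, 0, 0, 2, 2, 0); (0, 0, 0, 0, 0, 3); (0, 1, 1, 0, 0, 0); (2, 0, 0, 0, 0, 0))


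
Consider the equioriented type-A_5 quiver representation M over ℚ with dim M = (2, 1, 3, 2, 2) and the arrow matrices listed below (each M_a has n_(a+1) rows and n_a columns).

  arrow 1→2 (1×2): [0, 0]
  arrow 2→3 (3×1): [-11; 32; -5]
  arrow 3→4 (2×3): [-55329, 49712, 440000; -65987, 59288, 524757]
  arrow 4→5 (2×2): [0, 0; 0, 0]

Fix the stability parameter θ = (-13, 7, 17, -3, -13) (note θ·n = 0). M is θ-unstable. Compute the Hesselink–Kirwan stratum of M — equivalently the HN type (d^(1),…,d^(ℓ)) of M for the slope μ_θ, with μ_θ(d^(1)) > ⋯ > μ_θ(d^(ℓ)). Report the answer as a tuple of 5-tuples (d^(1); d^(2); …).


Via rank(M_{q-1}∘⋯∘M_p): M ≅ I[1,1]^2, I[2,4], I[3,3], I[3,4], I[5,5]^2.
μ_θ-semistable layers: μ^(1)=17; μ^(2)=7; μ^(3)=-13

((0, 0, 1, 0, 0); (0, 1, 2, 2, 0); (2, 0, 0, 0, 2))


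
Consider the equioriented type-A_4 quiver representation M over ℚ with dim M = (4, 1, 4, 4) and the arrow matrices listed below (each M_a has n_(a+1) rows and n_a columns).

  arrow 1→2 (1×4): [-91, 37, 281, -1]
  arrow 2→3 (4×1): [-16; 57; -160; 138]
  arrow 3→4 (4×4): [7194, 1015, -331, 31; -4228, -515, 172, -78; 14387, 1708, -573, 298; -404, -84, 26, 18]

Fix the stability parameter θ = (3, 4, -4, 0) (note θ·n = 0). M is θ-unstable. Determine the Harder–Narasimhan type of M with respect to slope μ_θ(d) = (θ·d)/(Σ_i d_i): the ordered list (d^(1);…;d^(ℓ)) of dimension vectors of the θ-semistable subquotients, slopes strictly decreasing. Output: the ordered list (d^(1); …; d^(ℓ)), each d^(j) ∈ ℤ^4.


Via rank(M_{q-1}∘⋯∘M_p): M ≅ I[1,1]^3, I[1,4], I[3,3], I[3,4]^2, I[4,4].
μ_θ-semistable layers: μ^(1)=3; μ^(2)=3/4; μ^(3)=0; μ^(4)=-4

((3, 0, 0, 0); (1, 1, 1, 1); (0, 0, 0, 3); (0, 0, 3, 0))


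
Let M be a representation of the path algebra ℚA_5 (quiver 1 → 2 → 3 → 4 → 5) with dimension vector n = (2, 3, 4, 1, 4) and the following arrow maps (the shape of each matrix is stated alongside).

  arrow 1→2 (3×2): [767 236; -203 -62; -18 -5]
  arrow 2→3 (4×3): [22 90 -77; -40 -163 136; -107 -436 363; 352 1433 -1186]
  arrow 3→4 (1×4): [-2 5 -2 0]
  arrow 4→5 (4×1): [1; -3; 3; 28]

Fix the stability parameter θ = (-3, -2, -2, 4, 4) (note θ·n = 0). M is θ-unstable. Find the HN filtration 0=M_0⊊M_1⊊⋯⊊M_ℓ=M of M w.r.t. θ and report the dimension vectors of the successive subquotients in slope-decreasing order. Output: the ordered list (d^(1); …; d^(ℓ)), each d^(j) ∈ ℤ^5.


Via rank(M_{q-1}∘⋯∘M_p): M ≅ I[1,3], I[1,5], I[2,3], I[3,3], I[5,5]^3.
μ_θ-semistable layers: μ^(1)=4; μ^(2)=-2; μ^(3)=-3

((0, 0, 0, 1, 4); (0, 3, 4, 0, 0); (2, 0, 0, 0, 0))


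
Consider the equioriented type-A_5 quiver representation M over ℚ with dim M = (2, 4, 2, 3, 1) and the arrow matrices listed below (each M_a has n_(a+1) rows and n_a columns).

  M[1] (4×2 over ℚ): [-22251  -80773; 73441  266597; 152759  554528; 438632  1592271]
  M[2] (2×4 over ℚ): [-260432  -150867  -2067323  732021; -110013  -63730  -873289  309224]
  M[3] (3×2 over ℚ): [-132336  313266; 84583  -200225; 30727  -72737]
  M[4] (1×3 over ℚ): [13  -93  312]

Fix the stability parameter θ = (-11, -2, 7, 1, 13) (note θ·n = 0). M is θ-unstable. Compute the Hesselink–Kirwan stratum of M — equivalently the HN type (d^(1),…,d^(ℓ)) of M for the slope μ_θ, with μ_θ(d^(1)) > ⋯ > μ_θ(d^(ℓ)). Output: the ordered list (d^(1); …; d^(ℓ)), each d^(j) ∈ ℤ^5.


Barcode: M ≅ I[1,2], I[1,5], I[2,2], I[2,4], I[4,4]. HN layers by μ_θ (5 steps, strictly decreasing):
  μ^(1)=13; μ^(2)=4; μ^(3)=1; μ^(4)=-2; μ^(5)=-11

((0, 0, 0, 0, 1); (0, 0, 2, 2, 0); (0, 0, 0, 1, 0); (0, 4, 0, 0, 0); (2, 0, 0, 0, 0))


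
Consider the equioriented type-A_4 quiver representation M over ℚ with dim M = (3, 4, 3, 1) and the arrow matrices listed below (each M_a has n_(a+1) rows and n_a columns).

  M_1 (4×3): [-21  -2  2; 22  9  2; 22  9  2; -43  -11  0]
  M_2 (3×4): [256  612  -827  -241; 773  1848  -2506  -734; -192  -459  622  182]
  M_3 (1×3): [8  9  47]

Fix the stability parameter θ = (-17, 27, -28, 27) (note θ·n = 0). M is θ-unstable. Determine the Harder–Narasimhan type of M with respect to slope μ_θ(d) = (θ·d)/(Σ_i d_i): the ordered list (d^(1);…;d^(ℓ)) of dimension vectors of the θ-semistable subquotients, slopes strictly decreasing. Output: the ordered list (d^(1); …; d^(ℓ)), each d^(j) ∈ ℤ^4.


Via rank(M_{q-1}∘⋯∘M_p): M ≅ I[1,1], I[1,3], I[1,4], I[2,2], I[2,3].
μ_θ-semistable layers: μ^(1)=27; μ^(2)=-1/2; μ^(3)=-17

((0, 1, 0, 1); (0, 3, 3, 0); (3, 0, 0, 0))


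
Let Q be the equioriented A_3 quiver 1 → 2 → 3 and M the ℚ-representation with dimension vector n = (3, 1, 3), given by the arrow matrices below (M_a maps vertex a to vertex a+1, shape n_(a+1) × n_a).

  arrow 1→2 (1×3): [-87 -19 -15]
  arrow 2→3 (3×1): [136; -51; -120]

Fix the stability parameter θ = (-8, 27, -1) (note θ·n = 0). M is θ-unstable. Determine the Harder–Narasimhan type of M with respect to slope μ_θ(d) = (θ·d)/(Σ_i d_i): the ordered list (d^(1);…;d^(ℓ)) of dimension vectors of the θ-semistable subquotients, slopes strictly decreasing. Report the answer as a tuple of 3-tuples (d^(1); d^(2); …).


Interval decomposition of M: I[1,1]^2, I[1,3], I[3,3]^2.
HN type (ℓ=3): μ^(1)=13; μ^(2)=-1; μ^(3)=-8

((0, 1, 1); (0, 0, 2); (3, 0, 0))


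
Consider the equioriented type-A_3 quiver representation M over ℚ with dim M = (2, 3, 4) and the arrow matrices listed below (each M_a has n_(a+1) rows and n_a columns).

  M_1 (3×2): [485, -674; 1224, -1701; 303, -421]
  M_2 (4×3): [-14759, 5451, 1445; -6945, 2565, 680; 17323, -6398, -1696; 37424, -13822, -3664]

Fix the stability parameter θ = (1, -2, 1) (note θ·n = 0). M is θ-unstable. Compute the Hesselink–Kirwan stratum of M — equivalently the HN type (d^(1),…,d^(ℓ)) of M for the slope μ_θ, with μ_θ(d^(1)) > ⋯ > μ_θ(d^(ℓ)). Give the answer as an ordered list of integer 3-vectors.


Interval decomposition of M: I[1,3]^2, I[2,3], I[3,3].
HN type (ℓ=3): μ^(1)=1; μ^(2)=-1/2; μ^(3)=-2

((0, 0, 4); (2, 2, 0); (0, 1, 0))


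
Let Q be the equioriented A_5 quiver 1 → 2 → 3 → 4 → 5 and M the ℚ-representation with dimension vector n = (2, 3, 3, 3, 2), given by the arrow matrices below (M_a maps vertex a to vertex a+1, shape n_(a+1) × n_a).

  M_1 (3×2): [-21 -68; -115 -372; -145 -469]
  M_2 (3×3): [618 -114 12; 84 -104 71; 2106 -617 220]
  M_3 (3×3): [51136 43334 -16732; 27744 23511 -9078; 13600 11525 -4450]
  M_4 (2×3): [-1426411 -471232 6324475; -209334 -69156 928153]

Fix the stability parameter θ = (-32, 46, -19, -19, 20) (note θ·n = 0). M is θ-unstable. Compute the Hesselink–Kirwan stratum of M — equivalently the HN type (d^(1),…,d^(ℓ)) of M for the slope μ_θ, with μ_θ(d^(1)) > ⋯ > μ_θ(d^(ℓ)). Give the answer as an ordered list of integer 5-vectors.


Barcode: M ≅ I[1,3], I[1,5], I[2,3], I[4,4], I[4,5]. HN layers by μ_θ (5 steps, strictly decreasing):
  μ^(1)=20; μ^(2)=27/2; μ^(3)=8/3; μ^(4)=-19; μ^(5)=-32

((0, 0, 0, 0, 2); (0, 2, 2, 0, 0); (0, 1, 1, 1, 0); (0, 0, 0, 2, 0); (2, 0, 0, 0, 0))


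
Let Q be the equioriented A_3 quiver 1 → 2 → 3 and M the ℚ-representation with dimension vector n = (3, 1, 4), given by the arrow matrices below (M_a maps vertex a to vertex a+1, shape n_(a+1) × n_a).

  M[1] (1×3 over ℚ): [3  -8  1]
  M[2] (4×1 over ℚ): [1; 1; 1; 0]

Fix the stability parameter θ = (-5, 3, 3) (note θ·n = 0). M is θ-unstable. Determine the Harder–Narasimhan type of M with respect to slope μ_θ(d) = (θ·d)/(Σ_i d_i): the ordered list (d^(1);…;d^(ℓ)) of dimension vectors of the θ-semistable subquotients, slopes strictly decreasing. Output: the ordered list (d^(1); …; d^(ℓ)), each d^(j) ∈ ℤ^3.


Barcode: M ≅ I[1,1]^2, I[1,3], I[3,3]^3. HN layers by μ_θ (2 steps, strictly decreasing):
  μ^(1)=3; μ^(2)=-5

((0, 1, 4); (3, 0, 0))


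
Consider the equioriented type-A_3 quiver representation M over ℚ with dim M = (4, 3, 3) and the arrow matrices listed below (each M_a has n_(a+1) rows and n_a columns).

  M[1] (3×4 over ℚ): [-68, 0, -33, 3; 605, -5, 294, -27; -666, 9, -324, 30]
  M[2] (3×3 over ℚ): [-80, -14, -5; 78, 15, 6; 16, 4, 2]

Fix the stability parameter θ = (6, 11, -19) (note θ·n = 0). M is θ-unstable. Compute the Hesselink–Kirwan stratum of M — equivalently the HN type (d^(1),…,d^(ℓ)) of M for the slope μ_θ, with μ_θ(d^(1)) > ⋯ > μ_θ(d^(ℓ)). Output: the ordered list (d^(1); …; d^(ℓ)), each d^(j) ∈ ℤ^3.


Interval decomposition of M: I[1,1], I[1,2], I[1,3]^2, I[3,3].
HN type (ℓ=4): μ^(1)=11; μ^(2)=6; μ^(3)=-2/3; μ^(4)=-19

((0, 1, 0); (2, 0, 0); (2, 2, 2); (0, 0, 1))


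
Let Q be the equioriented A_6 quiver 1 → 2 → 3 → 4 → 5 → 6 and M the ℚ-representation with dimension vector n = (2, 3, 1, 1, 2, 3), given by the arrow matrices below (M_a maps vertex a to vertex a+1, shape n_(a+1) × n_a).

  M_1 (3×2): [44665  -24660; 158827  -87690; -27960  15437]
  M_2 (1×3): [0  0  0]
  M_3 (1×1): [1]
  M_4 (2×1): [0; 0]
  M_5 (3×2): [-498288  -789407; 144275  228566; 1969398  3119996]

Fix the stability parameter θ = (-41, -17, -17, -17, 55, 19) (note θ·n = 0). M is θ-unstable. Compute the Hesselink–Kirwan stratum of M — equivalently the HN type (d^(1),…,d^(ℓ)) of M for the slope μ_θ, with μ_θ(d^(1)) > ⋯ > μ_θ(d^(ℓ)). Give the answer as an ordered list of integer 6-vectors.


Interval decomposition of M: I[1,2]^2, I[2,2], I[3,4], I[5,6]^2, I[6,6].
HN type (ℓ=4): μ^(1)=37; μ^(2)=19; μ^(3)=-17; μ^(4)=-41

((0, 0, 0, 0, 2, 2); (0, 0, 0, 0, 0, 1); (0, 3, 1, 1, 0, 0); (2, 0, 0, 0, 0, 0))


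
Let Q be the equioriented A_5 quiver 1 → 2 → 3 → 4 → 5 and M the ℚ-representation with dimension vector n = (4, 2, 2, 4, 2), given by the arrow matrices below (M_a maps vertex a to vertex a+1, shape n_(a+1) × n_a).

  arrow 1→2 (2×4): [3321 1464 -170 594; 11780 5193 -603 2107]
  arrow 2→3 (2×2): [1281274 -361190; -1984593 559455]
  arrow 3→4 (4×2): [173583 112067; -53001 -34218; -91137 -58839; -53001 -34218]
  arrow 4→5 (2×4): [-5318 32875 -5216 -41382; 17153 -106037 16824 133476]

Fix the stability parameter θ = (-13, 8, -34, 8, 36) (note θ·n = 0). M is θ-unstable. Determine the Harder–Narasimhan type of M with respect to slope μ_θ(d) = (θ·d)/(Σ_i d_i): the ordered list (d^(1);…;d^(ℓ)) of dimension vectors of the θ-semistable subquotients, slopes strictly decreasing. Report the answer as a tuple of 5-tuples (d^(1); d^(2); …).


Barcode: M ≅ I[1,1]^2, I[1,2], I[1,5], I[3,5], I[4,4]^2. HN layers by μ_θ (4 steps, strictly decreasing):
  μ^(1)=36; μ^(2)=8; μ^(3)=-13; μ^(4)=-34

((0, 0, 0, 0, 2); (0, 1, 0, 4, 0); (4, 1, 1, 0, 0); (0, 0, 1, 0, 0))


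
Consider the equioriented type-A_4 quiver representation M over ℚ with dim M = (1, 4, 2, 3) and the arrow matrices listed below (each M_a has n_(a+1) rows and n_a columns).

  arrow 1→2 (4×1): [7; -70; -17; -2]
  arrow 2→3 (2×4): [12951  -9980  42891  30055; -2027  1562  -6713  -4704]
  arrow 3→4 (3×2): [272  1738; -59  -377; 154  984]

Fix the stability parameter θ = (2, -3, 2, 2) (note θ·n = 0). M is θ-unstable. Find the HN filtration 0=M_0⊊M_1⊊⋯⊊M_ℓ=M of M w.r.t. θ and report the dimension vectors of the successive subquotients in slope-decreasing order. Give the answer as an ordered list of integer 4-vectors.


Interval decomposition of M: I[1,2], I[2,2], I[2,4]^2, I[4,4].
HN type (ℓ=3): μ^(1)=2; μ^(2)=-1/2; μ^(3)=-3

((0, 0, 2, 3); (1, 1, 0, 0); (0, 3, 0, 0))


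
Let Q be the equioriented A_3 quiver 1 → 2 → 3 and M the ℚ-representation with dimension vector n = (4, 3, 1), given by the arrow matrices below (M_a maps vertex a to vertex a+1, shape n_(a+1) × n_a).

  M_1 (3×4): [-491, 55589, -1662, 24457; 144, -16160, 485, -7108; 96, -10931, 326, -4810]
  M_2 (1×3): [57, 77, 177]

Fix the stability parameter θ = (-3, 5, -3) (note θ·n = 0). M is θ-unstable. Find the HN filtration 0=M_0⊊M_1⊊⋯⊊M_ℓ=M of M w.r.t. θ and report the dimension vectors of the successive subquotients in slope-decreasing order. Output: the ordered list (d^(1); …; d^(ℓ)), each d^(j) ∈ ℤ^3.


Interval decomposition of M: I[1,1], I[1,2]^2, I[1,3].
HN type (ℓ=3): μ^(1)=5; μ^(2)=1; μ^(3)=-3

((0, 2, 0); (0, 1, 1); (4, 0, 0))


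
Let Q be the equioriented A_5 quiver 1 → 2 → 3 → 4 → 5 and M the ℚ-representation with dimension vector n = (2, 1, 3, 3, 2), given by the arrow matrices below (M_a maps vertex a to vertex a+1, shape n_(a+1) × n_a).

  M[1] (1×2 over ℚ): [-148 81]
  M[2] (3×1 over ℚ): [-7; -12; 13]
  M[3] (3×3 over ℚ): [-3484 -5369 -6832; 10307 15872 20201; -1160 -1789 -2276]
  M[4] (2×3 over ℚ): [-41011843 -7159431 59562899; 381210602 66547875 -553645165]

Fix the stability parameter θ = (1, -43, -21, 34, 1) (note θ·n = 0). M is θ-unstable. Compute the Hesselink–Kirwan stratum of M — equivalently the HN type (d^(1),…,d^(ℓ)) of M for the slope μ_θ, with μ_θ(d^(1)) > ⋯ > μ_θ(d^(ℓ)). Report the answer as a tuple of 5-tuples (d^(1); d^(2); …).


Via rank(M_{q-1}∘⋯∘M_p): M ≅ I[1,1], I[1,3], I[3,5]^2, I[4,4].
μ_θ-semistable layers: μ^(1)=34; μ^(2)=35/2; μ^(3)=1; μ^(4)=-21

((0, 0, 0, 1, 0); (0, 0, 0, 2, 2); (1, 0, 0, 0, 0); (1, 1, 3, 0, 0))


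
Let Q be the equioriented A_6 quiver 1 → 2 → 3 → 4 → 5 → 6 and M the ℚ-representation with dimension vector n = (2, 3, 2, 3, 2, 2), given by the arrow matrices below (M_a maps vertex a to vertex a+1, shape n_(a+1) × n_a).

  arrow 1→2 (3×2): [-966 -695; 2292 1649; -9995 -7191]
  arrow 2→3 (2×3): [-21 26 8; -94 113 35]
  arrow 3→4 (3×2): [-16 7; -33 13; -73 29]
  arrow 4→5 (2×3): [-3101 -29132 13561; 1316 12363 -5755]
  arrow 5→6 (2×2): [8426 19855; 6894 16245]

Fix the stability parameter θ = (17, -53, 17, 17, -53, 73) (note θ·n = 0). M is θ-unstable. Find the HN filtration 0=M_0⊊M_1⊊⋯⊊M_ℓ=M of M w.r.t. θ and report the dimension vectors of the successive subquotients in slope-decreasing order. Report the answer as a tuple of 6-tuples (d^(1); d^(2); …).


Interval decomposition of M: I[1,5], I[1,6], I[2,2], I[4,4], I[6,6].
HN type (ℓ=5): μ^(1)=73; μ^(2)=17; μ^(3)=-19/3; μ^(4)=-18; μ^(5)=-53

((0, 0, 0, 0, 0, 2); (0, 0, 0, 1, 0, 0); (0, 0, 2, 2, 2, 0); (2, 2, 0, 0, 0, 0); (0, 1, 0, 0, 0, 0))
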